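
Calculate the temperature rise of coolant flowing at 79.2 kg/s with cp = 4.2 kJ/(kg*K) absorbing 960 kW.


dT = Q / (m_dot * cp)
dT = 960 / (79.2 * 4.2)
dT = 2.8860 C

2.8860


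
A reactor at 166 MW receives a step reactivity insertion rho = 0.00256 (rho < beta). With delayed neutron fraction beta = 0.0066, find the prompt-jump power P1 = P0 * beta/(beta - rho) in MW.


P1/P0 = beta / (beta - rho)
P1/P0 = 0.0066 / (0.0066 - 0.00256) = 1.633663
P1 = 166 * 1.633663 = 271.19 MW

271.19


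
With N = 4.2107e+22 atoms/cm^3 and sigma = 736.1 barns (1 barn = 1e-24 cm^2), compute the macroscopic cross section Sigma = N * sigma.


Sigma = N * sigma_barns * 1e-24
Sigma = 4.2107e+22 * 736.1 * 1e-24
Sigma = 30.995 /cm

30.995


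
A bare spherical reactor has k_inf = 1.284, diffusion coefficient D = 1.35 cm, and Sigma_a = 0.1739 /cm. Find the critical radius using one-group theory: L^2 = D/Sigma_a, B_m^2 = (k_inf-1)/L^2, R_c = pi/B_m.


L^2 = D / Sigma_a = 1.35 / 0.1739 = 7.763082 cm^2
B_m^2 = (k_inf - 1) / L^2 = (1.284 - 1) / 7.763082 = 0.03658341 /cm^2
For a bare sphere: B_g = pi/R, so R_c = pi / sqrt(B_m^2)
R_c = pi / sqrt(0.03658341) = 16.425 cm

16.425


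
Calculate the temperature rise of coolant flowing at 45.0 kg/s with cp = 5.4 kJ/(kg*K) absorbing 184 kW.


dT = Q / (m_dot * cp)
dT = 184 / (45.0 * 5.4)
dT = 0.75720 C

0.75720


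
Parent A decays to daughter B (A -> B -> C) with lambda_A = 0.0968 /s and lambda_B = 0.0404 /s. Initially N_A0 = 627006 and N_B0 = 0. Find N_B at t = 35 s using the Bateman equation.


N_B(t) = lambda_A * N_A0 / (lambda_B - lambda_A) * [exp(-lambda_A*t) - exp(-lambda_B*t)]
exp(-0.0968*35) = 0.03377616; exp(-0.0404*35) = 0.2431687
N_B = 0.0968 * 627006 / (0.0404 - 0.0968) * (0.03377616 - 0.2431687)
N_B = 225335

225335


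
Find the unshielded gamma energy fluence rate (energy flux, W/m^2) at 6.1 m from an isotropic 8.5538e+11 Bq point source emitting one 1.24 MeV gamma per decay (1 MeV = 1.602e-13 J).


psi = A * E * 1.602e-13 / (4*pi*r^2)
psi = 8.5538e+11 * 1.24 * 1.602e-13 / (4*pi*6.1^2)
psi = 3.6339e-04 W/m^2

3.6339e-04


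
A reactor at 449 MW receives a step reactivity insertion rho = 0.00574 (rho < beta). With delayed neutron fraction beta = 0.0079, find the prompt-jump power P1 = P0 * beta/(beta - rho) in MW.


P1/P0 = beta / (beta - rho)
P1/P0 = 0.0079 / (0.0079 - 0.00574) = 3.657407
P1 = 449 * 3.657407 = 1642.2 MW

1642.2


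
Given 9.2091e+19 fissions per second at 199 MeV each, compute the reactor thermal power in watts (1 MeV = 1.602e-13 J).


P = fission_rate * E_MeV * 1.602e-13
P = 9.2091e+19 * 199 * 1.602e-13
P = 2.9358e+09 W

2.9358e+09


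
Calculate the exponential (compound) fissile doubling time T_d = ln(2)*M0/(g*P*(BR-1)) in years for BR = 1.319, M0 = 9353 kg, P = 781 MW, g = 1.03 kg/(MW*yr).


Breeding gain G = BR - 1 = 1.319 - 1 = 0.319
Fissile production rate = g * P * G = 1.03 * 781 * 0.319 = 256.61317 kg/yr
T_d = ln(2) * M0 / (g * P * G)
T_d = ln(2) * 9353 / 256.61317 = 25.264 yr

25.264


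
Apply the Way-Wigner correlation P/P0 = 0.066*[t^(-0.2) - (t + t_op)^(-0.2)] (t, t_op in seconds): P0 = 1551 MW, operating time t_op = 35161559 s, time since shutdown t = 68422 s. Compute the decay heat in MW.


P/P0 = 0.066 * [t^(-0.2) - (t + t_op)^(-0.2)]
P/P0 = 0.066 * [68422^(-0.2) - (68422 + 35161559)^(-0.2)]
P/P0 = 0.066 * [0.1078849 - 0.03094693] = 0.005077906
P = 1551 * 0.005077906 = 7.8758 MW

7.8758


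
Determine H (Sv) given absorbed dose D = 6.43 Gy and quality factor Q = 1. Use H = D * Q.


H = D * Q
H = 6.43 * 1
H = 6.4300 Sv

6.4300


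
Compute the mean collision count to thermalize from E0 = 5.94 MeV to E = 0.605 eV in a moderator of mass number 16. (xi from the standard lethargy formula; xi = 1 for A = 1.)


xi = 1 + (A-1)^2/(2A)*ln((A-1)/(A+1)) = 0.1199467 (for A = 16)
n = ln(E0/E) / xi
n = ln(5.94e6 / 0.605) / 0.1199467
n = ln(9.818182e+06) / 0.1199467 = 134.22

134.22


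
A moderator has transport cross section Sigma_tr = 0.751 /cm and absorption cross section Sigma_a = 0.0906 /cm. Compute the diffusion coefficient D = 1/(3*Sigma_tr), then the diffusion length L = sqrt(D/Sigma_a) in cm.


D = 1 / (3 * Sigma_tr) = 1 / (3 * 0.751) = 0.4438526 cm
L = sqrt(D / Sigma_a)
L = sqrt(0.4438526 / 0.0906)
L = 2.2134 cm

2.2134


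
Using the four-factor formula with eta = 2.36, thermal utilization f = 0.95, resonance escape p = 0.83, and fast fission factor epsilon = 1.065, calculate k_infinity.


k_inf = eta * f * p * epsilon
k_inf = 2.36 * 0.95 * 0.83 * 1.065
k_inf = 1.9818

1.9818


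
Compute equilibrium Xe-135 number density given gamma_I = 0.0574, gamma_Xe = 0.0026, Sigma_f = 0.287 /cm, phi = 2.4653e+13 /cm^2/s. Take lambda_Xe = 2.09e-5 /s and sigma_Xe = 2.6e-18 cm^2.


Xe_eq = (gamma_I + gamma_Xe) * Sigma_f * phi / (lambda_Xe + sigma_Xe * phi)
Numerator = (0.0574 + 0.0026) * 0.287 * 2.4653e+13 = 4.245247e+11
Denominator = 2.09e-5 + 2.6e-18 * 2.4653e+13 = 8.499780e-05
Xe_eq = 4.245247e+11 / 8.499780e-05 = 4.9945e+15 /cm^3

4.9945e+15


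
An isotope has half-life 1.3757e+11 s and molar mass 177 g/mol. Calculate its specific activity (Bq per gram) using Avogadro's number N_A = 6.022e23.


lambda = ln(2) / t_half = ln(2) / 1.3757e+11 = 5.038505e-12 /s
SA = lambda * N_A / M
SA = 5.038505e-12 * 6.022e23 / 177
SA = 1.7142e+10 Bq/g

1.7142e+10


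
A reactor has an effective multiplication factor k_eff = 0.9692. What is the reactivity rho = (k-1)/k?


rho = (k_eff - 1) / k_eff
rho = (0.9692 - 1) / 0.9692
rho = -0.031779

-0.031779


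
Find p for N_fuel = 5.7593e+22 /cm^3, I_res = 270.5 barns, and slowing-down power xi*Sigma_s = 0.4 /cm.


p = exp(-N * I * 1e-24 / (xi*Sigma_s))
p = exp(-5.7593e+22 * 270.5 * 1e-24 / 0.4)
p = 1.2174e-17

1.2174e-17


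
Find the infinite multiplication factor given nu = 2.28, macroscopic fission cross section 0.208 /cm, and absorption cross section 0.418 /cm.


k_inf = nu * Sigma_f / Sigma_a
k_inf = 2.28 * 0.208 / 0.418
k_inf = 1.1345

1.1345


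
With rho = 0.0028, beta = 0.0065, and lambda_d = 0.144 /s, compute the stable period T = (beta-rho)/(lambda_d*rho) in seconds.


T = (beta - rho) / (lambda_d * rho)
T = (0.0065 - 0.0028) / (0.144 * 0.0028)
T = 9.1766 s

9.1766


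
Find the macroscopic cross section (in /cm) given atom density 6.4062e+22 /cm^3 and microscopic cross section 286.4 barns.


Sigma = N * sigma_barns * 1e-24
Sigma = 6.4062e+22 * 286.4 * 1e-24
Sigma = 18.347 /cm

18.347


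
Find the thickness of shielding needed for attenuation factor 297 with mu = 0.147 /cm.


x = ln(factor) / mu
x = ln(297) / 0.147
x = 38.733 cm

38.733


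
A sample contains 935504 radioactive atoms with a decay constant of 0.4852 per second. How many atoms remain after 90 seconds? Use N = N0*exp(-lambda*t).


N = N0 * exp(-lambda * t)
N = 935504 * exp(-0.4852 * 90)
N = 1.0146e-13

1.0146e-13


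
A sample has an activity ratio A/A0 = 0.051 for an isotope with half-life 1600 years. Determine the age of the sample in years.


lambda = ln(2) / t_half = ln(2) / 1600 = 4.332170e-04 /yr
t = -ln(A/A0) / lambda
t = -ln(0.051) / 4.332170e-04
t = 6869.4 yr

6869.4


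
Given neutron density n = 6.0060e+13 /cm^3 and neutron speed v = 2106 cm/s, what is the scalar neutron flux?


phi = n * v
phi = 6.0060e+13 * 2106
phi = 1.2649e+17 /cm^2/s

1.2649e+17


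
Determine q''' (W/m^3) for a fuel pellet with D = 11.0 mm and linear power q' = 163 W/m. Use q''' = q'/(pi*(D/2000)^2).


r = D / 2 / 1000 = 11.0 / 2 / 1000 = 0.0055 m
q''' = q' / (pi * r^2)
q''' = 163 / (pi * 0.0055^2)
q''' = 1.7152e+06 W/m^3

1.7152e+06


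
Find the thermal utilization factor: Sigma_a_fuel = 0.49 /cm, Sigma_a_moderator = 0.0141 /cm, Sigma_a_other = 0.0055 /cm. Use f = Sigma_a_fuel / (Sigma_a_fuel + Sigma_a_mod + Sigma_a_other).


f = Sigma_a_fuel / (Sigma_a_fuel + Sigma_a_mod + Sigma_a_other)
f = 0.49 / (0.49 + 0.0141 + 0.0055)
f = 0.96154

0.96154


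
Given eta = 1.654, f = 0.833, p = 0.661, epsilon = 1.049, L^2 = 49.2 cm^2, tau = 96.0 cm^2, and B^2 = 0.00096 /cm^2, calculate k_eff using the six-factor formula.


k_inf = eta*f*p*eps = 1.654*0.833*0.661*1.049 = 0.9553389
P_TNL = 1/(1 + L^2*B^2) = 1/(1 + 49.2*0.00096) = 0.9548982
P_FNL = exp(-B^2*tau) = exp(-0.00096*96.0) = 0.9119592
k_eff = k_inf * P_TNL * P_FNL = 0.9553389 * 0.9548982 * 0.9119592
k_eff = 0.83194

0.83194


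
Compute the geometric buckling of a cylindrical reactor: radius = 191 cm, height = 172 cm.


B^2 = (2.405/R)^2 + (pi/H)^2
B^2 = (2.405/191)^2 + (pi/172)^2
B^2 = 4.9216e-04 /cm^2

4.9216e-04


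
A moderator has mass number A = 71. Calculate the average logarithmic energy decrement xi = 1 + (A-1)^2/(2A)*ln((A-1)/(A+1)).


xi = 1 + (A-1)^2/(2A) * ln((A-1)/(A+1))
xi = 1 + (71-1)^2/(2*71) * ln((71-1)/(71 +1))
xi = 0.027906

0.027906


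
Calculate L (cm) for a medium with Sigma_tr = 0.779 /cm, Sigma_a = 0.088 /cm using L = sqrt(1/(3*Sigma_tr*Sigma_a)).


D = 1 / (3 * Sigma_tr) = 1 / (3 * 0.779) = 0.4278990 cm
L = sqrt(D / Sigma_a)
L = sqrt(0.4278990 / 0.088)
L = 2.2051 cm

2.2051


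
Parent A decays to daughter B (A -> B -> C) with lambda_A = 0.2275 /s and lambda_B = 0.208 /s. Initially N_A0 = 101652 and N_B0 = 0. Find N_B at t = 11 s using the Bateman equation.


N_B(t) = lambda_A * N_A0 / (lambda_B - lambda_A) * [exp(-lambda_A*t) - exp(-lambda_B*t)]
exp(-0.2275*11) = 0.08188004; exp(-0.208*11) = 0.1014692
N_B = 0.2275 * 101652 / (0.208 - 0.2275) * (0.08188004 - 0.1014692)
N_B = 23232

23232


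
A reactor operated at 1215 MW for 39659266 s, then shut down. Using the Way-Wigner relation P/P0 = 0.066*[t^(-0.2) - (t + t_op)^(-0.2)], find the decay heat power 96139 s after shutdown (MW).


P/P0 = 0.066 * [t^(-0.2) - (t + t_op)^(-0.2)]
P/P0 = 0.066 * [96139^(-0.2) - (96139 + 39659266)^(-0.2)]
P/P0 = 0.066 * [0.1007906 - 0.03020792] = 0.004658457
P = 1215 * 0.004658457 = 5.6600 MW

5.6600


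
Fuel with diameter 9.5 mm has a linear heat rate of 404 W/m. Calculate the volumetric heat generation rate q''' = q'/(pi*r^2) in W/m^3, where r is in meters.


r = D / 2 / 1000 = 9.5 / 2 / 1000 = 0.00475 m
q''' = q' / (pi * r^2)
q''' = 404 / (pi * 0.00475^2)
q''' = 5.6996e+06 W/m^3

5.6996e+06


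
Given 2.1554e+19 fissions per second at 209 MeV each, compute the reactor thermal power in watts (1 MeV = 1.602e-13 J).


P = fission_rate * E_MeV * 1.602e-13
P = 2.1554e+19 * 209 * 1.602e-13
P = 7.2167e+08 W

7.2167e+08


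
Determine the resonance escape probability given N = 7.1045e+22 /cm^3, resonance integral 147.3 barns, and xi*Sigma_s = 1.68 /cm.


p = exp(-N * I * 1e-24 / (xi*Sigma_s))
p = exp(-7.1045e+22 * 147.3 * 1e-24 / 1.68)
p = 0.0019712

0.0019712


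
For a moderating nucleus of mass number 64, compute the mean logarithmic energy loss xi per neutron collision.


xi = 1 + (A-1)^2/(2A) * ln((A-1)/(A+1))
xi = 1 + (64-1)^2/(2*64) * ln((64-1)/(64 +1))
xi = 0.030927

0.030927


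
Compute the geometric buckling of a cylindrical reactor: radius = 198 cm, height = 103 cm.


B^2 = (2.405/R)^2 + (pi/H)^2
B^2 = (2.405/198)^2 + (pi/103)^2
B^2 = 0.0010778 /cm^2

0.0010778


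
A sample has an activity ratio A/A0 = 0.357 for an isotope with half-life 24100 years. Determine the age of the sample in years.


lambda = ln(2) / t_half = ln(2) / 24100 = 2.876129e-05 /yr
t = -ln(A/A0) / lambda
t = -ln(0.357) / 2.876129e-05
t = 35813 yr

35813


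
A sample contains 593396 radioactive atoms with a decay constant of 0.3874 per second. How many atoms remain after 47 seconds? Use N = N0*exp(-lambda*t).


N = N0 * exp(-lambda * t)
N = 593396 * exp(-0.3874 * 47)
N = 0.0073417

0.0073417


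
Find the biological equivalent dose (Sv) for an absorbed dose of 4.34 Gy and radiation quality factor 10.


H = D * Q
H = 4.34 * 10
H = 43.400 Sv

43.400


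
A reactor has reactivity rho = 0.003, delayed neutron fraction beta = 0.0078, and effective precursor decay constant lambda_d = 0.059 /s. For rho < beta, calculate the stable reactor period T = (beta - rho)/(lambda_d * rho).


T = (beta - rho) / (lambda_d * rho)
T = (0.0078 - 0.003) / (0.059 * 0.003)
T = 27.119 s

27.119


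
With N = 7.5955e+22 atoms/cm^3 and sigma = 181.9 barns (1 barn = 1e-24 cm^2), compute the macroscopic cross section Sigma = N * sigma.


Sigma = N * sigma_barns * 1e-24
Sigma = 7.5955e+22 * 181.9 * 1e-24
Sigma = 13.816 /cm

13.816


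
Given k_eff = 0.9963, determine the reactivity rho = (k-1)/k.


rho = (k_eff - 1) / k_eff
rho = (0.9963 - 1) / 0.9963
rho = -0.0037137

-0.0037137


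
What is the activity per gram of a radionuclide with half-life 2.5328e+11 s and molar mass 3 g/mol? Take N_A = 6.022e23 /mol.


lambda = ln(2) / t_half = ln(2) / 2.5328e+11 = 2.736683e-12 /s
SA = lambda * N_A / M
SA = 2.736683e-12 * 6.022e23 / 3
SA = 5.4934e+11 Bq/g

5.4934e+11


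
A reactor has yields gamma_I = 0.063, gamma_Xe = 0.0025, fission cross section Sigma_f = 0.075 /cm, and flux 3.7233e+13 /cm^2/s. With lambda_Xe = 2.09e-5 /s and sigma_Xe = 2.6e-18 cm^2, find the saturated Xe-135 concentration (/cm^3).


Xe_eq = (gamma_I + gamma_Xe) * Sigma_f * phi / (lambda_Xe + sigma_Xe * phi)
Numerator = (0.063 + 0.0025) * 0.075 * 3.7233e+13 = 1.829071e+11
Denominator = 2.09e-5 + 2.6e-18 * 3.7233e+13 = 1.177058e-04
Xe_eq = 1.829071e+11 / 1.177058e-04 = 1.5539e+15 /cm^3

1.5539e+15


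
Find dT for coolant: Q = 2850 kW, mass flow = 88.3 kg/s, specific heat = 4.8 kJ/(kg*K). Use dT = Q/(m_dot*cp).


dT = Q / (m_dot * cp)
dT = 2850 / (88.3 * 4.8)
dT = 6.7242 C

6.7242


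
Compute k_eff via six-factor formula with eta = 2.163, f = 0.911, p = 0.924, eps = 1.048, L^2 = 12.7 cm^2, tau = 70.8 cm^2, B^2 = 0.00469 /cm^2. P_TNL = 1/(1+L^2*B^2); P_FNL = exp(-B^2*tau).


k_inf = eta*f*p*eps = 2.163*0.911*0.924*1.048 = 1.908131
P_TNL = 1/(1 + L^2*B^2) = 1/(1 + 12.7*0.00469) = 0.9437853
P_FNL = exp(-B^2*tau) = exp(-0.00469*70.8) = 0.7174500
k_eff = k_inf * P_TNL * P_FNL = 1.908131 * 0.9437853 * 0.7174500
k_eff = 1.2920

1.2920


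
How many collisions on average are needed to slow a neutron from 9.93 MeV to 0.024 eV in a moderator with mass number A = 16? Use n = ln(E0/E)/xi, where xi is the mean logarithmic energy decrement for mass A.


xi = 1 + (A-1)^2/(2A)*ln((A-1)/(A+1)) = 0.1199467 (for A = 16)
n = ln(E0/E) / xi
n = ln(9.93e6 / 0.024) / 0.1199467
n = ln(4.137500e+08) / 0.1199467 = 165.41

165.41


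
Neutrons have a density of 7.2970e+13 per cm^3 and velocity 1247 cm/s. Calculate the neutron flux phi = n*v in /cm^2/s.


phi = n * v
phi = 7.2970e+13 * 1247
phi = 9.0994e+16 /cm^2/s

9.0994e+16


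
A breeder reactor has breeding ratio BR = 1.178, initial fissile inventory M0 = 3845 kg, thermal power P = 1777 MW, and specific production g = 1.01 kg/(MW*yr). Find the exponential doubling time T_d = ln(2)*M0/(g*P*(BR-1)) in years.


Breeding gain G = BR - 1 = 1.178 - 1 = 0.178
Fissile production rate = g * P * G = 1.01 * 1777 * 0.178 = 319.46906 kg/yr
T_d = ln(2) * M0 / (g * P * G)
T_d = ln(2) * 3845 / 319.46906 = 8.3424 yr

8.3424


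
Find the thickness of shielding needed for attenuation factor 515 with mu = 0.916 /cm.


x = ln(factor) / mu
x = ln(515) / 0.916
x = 6.8168 cm

6.8168


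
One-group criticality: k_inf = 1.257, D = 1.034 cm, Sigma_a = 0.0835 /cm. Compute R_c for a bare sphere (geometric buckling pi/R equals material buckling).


L^2 = D / Sigma_a = 1.034 / 0.0835 = 12.38323 cm^2
B_m^2 = (k_inf - 1) / L^2 = (1.257 - 1) / 12.38323 = 0.02075387 /cm^2
For a bare sphere: B_g = pi/R, so R_c = pi / sqrt(B_m^2)
R_c = pi / sqrt(0.02075387) = 21.807 cm

21.807


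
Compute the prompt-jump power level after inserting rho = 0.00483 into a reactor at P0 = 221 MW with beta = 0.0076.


P1/P0 = beta / (beta - rho)
P1/P0 = 0.0076 / (0.0076 - 0.00483) = 2.743682
P1 = 221 * 2.743682 = 606.35 MW

606.35


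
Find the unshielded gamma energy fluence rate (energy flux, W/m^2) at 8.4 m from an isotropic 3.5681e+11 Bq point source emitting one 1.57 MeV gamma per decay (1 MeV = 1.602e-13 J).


psi = A * E * 1.602e-13 / (4*pi*r^2)
psi = 3.5681e+11 * 1.57 * 1.602e-13 / (4*pi*8.4^2)
psi = 1.0121e-04 W/m^2

1.0121e-04


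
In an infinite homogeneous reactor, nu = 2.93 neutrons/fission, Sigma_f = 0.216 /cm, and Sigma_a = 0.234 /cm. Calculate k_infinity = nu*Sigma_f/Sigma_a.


k_inf = nu * Sigma_f / Sigma_a
k_inf = 2.93 * 0.216 / 0.234
k_inf = 2.7046

2.7046


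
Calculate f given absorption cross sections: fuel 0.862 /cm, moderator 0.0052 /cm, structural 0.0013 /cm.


f = Sigma_a_fuel / (Sigma_a_fuel + Sigma_a_mod + Sigma_a_other)
f = 0.862 / (0.862 + 0.0052 + 0.0013)
f = 0.99252

0.99252


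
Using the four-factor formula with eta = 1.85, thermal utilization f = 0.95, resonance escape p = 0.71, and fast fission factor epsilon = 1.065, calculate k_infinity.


k_inf = eta * f * p * epsilon
k_inf = 1.85 * 0.95 * 0.71 * 1.065
k_inf = 1.3289

1.3289


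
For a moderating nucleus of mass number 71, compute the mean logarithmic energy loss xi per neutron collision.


xi = 1 + (A-1)^2/(2A) * ln((A-1)/(A+1))
xi = 1 + (71-1)^2/(2*71) * ln((71-1)/(71 +1))
xi = 0.027906

0.027906


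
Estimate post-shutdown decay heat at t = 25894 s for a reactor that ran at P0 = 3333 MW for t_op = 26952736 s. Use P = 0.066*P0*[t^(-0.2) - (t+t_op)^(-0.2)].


P/P0 = 0.066 * [t^(-0.2) - (t + t_op)^(-0.2)]
P/P0 = 0.066 * [25894^(-0.2) - (25894 + 26952736)^(-0.2)]
P/P0 = 0.066 * [0.1310268 - 0.03264345] = 0.006493301
P = 3333 * 0.006493301 = 21.642 MW

21.642


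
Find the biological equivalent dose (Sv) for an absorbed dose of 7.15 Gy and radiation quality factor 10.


H = D * Q
H = 7.15 * 10
H = 71.500 Sv

71.500


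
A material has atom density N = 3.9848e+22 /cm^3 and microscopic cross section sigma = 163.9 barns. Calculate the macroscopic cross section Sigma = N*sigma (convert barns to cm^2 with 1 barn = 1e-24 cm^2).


Sigma = N * sigma_barns * 1e-24
Sigma = 3.9848e+22 * 163.9 * 1e-24
Sigma = 6.5311 /cm

6.5311


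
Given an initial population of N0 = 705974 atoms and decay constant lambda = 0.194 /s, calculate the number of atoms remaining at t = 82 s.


N = N0 * exp(-lambda * t)
N = 705974 * exp(-0.194 * 82)
N = 0.087103

0.087103


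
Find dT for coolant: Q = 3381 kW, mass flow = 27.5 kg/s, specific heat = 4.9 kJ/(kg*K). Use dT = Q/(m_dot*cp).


dT = Q / (m_dot * cp)
dT = 3381 / (27.5 * 4.9)
dT = 25.091 C

25.091


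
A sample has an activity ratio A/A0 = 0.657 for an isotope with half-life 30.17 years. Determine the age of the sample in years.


lambda = ln(2) / t_half = ln(2) / 30.17 = 0.02297472 /yr
t = -ln(A/A0) / lambda
t = -ln(0.657) / 0.02297472
t = 18.284 yr

18.284


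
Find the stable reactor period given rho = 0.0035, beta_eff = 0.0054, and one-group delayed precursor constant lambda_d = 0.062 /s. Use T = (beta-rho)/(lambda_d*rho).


T = (beta - rho) / (lambda_d * rho)
T = (0.0054 - 0.0035) / (0.062 * 0.0035)
T = 8.7558 s

8.7558


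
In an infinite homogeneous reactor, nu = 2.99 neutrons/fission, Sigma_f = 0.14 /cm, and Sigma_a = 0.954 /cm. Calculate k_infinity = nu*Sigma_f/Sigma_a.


k_inf = nu * Sigma_f / Sigma_a
k_inf = 2.99 * 0.14 / 0.954
k_inf = 0.43878

0.43878


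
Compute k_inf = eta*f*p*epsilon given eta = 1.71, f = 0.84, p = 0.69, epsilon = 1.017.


k_inf = eta * f * p * epsilon
k_inf = 1.71 * 0.84 * 0.69 * 1.017
k_inf = 1.0080

1.0080


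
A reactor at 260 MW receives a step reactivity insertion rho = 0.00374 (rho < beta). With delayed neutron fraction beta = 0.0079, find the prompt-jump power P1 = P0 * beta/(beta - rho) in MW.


P1/P0 = beta / (beta - rho)
P1/P0 = 0.0079 / (0.0079 - 0.00374) = 1.899038
P1 = 260 * 1.899038 = 493.75 MW

493.75


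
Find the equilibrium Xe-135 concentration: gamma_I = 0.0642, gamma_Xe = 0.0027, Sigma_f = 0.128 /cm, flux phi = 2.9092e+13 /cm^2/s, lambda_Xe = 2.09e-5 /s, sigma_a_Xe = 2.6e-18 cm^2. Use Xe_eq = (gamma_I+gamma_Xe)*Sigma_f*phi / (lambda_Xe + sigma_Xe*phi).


Xe_eq = (gamma_I + gamma_Xe) * Sigma_f * phi / (lambda_Xe + sigma_Xe * phi)
Numerator = (0.0642 + 0.0027) * 0.128 * 2.9092e+13 = 2.491206e+11
Denominator = 2.09e-5 + 2.6e-18 * 2.9092e+13 = 9.653920e-05
Xe_eq = 2.491206e+11 / 9.653920e-05 = 2.5805e+15 /cm^3

2.5805e+15


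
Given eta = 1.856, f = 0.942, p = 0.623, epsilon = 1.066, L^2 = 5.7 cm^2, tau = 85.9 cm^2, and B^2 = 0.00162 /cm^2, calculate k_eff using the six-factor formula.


k_inf = eta*f*p*eps = 1.856*0.942*0.623*1.066 = 1.161112
P_TNL = 1/(1 + L^2*B^2) = 1/(1 + 5.7*0.00162) = 0.9908505
P_FNL = exp(-B^2*tau) = exp(-0.00162*85.9) = 0.8700905
k_eff = k_inf * P_TNL * P_FNL = 1.161112 * 0.9908505 * 0.8700905
k_eff = 1.0010

1.0010


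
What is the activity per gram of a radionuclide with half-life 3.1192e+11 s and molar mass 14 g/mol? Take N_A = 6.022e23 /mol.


lambda = ln(2) / t_half = ln(2) / 3.1192e+11 = 2.222195e-12 /s
SA = lambda * N_A / M
SA = 2.222195e-12 * 6.022e23 / 14
SA = 9.5586e+10 Bq/g

9.5586e+10


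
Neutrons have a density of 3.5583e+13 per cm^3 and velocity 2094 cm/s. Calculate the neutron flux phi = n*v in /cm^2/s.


phi = n * v
phi = 3.5583e+13 * 2094
phi = 7.4511e+16 /cm^2/s

7.4511e+16


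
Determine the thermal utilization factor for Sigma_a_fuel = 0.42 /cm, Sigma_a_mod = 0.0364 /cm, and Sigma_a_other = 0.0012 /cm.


f = Sigma_a_fuel / (Sigma_a_fuel + Sigma_a_mod + Sigma_a_other)
f = 0.42 / (0.42 + 0.0364 + 0.0012)
f = 0.91783

0.91783


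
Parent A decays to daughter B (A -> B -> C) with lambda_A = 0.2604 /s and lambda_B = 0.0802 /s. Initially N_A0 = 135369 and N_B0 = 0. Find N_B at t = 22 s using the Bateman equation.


N_B(t) = lambda_A * N_A0 / (lambda_B - lambda_A) * [exp(-lambda_A*t) - exp(-lambda_B*t)]
exp(-0.2604*22) = 0.003250976; exp(-0.0802*22) = 0.1712895
N_B = 0.2604 * 135369 / (0.0802 - 0.2604) * (0.003250976 - 0.1712895)
N_B = 32871

32871


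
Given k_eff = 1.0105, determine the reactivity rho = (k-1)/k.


rho = (k_eff - 1) / k_eff
rho = (1.0105 - 1) / 1.0105
rho = 0.010391

0.010391


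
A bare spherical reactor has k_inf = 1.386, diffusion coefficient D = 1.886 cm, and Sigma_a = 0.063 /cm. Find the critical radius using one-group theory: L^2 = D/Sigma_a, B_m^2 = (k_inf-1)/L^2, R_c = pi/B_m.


L^2 = D / Sigma_a = 1.886 / 0.063 = 29.93651 cm^2
B_m^2 = (k_inf - 1) / L^2 = (1.386 - 1) / 29.93651 = 0.01289395 /cm^2
For a bare sphere: B_g = pi/R, so R_c = pi / sqrt(B_m^2)
R_c = pi / sqrt(0.01289395) = 27.667 cm

27.667


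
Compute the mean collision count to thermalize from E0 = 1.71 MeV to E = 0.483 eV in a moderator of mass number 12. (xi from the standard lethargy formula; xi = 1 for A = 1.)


xi = 1 + (A-1)^2/(2A)*ln((A-1)/(A+1)) = 0.1577690 (for A = 12)
n = ln(E0/E) / xi
n = ln(1.71e6 / 0.483) / 0.1577690
n = ln(3.540373e+06) / 0.1577690 = 95.581

95.581


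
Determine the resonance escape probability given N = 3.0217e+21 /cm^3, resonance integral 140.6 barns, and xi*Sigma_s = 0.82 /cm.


p = exp(-N * I * 1e-24 / (xi*Sigma_s))
p = exp(-3.0217e+21 * 140.6 * 1e-24 / 0.82)
p = 0.59564

0.59564


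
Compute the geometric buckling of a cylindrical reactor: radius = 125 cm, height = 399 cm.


B^2 = (2.405/R)^2 + (pi/H)^2
B^2 = (2.405/125)^2 + (pi/399)^2
B^2 = 4.3217e-04 /cm^2

4.3217e-04


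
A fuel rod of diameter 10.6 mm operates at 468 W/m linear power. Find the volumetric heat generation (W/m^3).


r = D / 2 / 1000 = 10.6 / 2 / 1000 = 0.0053 m
q''' = q' / (pi * r^2)
q''' = 468 / (pi * 0.0053^2)
q''' = 5.3033e+06 W/m^3

5.3033e+06


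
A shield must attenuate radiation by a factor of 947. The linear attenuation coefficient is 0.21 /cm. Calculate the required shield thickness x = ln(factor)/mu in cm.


x = ln(factor) / mu
x = ln(947) / 0.21
x = 32.635 cm

32.635


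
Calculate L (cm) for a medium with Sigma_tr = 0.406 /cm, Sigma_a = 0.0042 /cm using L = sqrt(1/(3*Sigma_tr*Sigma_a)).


D = 1 / (3 * Sigma_tr) = 1 / (3 * 0.406) = 0.8210181 cm
L = sqrt(D / Sigma_a)
L = sqrt(0.8210181 / 0.0042)
L = 13.981 cm

13.981


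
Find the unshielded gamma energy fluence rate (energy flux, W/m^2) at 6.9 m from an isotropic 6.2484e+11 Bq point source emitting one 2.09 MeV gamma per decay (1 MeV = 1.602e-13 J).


psi = A * E * 1.602e-13 / (4*pi*r^2)
psi = 6.2484e+11 * 2.09 * 1.602e-13 / (4*pi*6.9^2)
psi = 3.4968e-04 W/m^2

3.4968e-04


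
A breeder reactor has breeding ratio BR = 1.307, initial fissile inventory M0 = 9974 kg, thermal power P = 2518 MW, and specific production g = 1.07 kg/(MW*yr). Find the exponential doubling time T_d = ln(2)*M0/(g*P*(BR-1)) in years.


Breeding gain G = BR - 1 = 1.307 - 1 = 0.307
Fissile production rate = g * P * G = 1.07 * 2518 * 0.307 = 827.13782 kg/yr
T_d = ln(2) * M0 / (g * P * G)
T_d = ln(2) * 9974 / 827.13782 = 8.3583 yr

8.3583


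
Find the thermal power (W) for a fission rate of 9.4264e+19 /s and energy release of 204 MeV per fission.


P = fission_rate * E_MeV * 1.602e-13
P = 9.4264e+19 * 204 * 1.602e-13
P = 3.0806e+09 W

3.0806e+09


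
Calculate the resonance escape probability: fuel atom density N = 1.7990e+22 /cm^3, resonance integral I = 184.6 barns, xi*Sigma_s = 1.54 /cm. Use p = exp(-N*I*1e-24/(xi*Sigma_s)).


p = exp(-N * I * 1e-24 / (xi*Sigma_s))
p = exp(-1.7990e+22 * 184.6 * 1e-24 / 1.54)
p = 0.11573

0.11573


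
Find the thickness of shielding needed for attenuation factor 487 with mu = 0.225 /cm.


x = ln(factor) / mu
x = ln(487) / 0.225
x = 27.503 cm

27.503


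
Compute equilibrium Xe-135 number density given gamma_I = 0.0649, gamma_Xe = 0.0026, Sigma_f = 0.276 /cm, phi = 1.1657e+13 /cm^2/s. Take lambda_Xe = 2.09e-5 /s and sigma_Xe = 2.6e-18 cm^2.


Xe_eq = (gamma_I + gamma_Xe) * Sigma_f * phi / (lambda_Xe + sigma_Xe * phi)
Numerator = (0.0649 + 0.0026) * 0.276 * 1.1657e+13 = 2.171699e+11
Denominator = 2.09e-5 + 2.6e-18 * 1.1657e+13 = 5.120820e-05
Xe_eq = 2.171699e+11 / 5.120820e-05 = 4.2409e+15 /cm^3

4.2409e+15


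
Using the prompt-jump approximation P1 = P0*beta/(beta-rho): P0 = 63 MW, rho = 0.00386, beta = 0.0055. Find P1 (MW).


P1/P0 = beta / (beta - rho)
P1/P0 = 0.0055 / (0.0055 - 0.00386) = 3.353659
P1 = 63 * 3.353659 = 211.28 MW

211.28


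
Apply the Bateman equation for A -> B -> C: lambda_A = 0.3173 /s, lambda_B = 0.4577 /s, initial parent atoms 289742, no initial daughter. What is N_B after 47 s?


N_B(t) = lambda_A * N_A0 / (lambda_B - lambda_A) * [exp(-lambda_A*t) - exp(-lambda_B*t)]
exp(-0.3173*47) = 3.336745e-07; exp(-0.4577*47) = 4.544651e-10
N_B = 0.3173 * 289742 / (0.4577 - 0.3173) * (3.336745e-07 - 4.544651e-10)
N_B = 0.21820

0.21820


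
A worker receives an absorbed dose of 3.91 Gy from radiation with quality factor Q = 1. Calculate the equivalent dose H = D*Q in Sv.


H = D * Q
H = 3.91 * 1
H = 3.9100 Sv

3.9100


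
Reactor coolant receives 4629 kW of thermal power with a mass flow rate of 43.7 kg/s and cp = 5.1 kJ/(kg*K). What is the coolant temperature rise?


dT = Q / (m_dot * cp)
dT = 4629 / (43.7 * 5.1)
dT = 20.770 C

20.770


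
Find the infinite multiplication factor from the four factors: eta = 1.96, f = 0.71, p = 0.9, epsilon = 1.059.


k_inf = eta * f * p * epsilon
k_inf = 1.96 * 0.71 * 0.9 * 1.059
k_inf = 1.3263

1.3263


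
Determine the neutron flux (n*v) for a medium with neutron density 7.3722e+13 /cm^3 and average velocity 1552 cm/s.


phi = n * v
phi = 7.3722e+13 * 1552
phi = 1.1442e+17 /cm^2/s

1.1442e+17


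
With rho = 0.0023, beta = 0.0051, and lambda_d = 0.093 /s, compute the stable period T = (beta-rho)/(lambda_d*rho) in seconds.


T = (beta - rho) / (lambda_d * rho)
T = (0.0051 - 0.0023) / (0.093 * 0.0023)
T = 13.090 s

13.090


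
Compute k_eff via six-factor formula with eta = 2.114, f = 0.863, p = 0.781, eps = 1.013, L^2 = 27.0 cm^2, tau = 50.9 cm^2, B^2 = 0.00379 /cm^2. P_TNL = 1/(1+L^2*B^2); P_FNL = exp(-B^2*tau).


k_inf = eta*f*p*eps = 2.114*0.863*0.781*1.013 = 1.443365
P_TNL = 1/(1 + L^2*B^2) = 1/(1 + 27.0*0.00379) = 0.9071694
P_FNL = exp(-B^2*tau) = exp(-0.00379*50.9) = 0.8245554
k_eff = k_inf * P_TNL * P_FNL = 1.443365 * 0.9071694 * 0.8245554
k_eff = 1.0797

1.0797


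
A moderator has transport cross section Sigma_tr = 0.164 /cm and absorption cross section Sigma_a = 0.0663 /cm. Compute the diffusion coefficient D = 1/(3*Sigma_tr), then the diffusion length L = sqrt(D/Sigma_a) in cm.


D = 1 / (3 * Sigma_tr) = 1 / (3 * 0.164) = 2.032520 cm
L = sqrt(D / Sigma_a)
L = sqrt(2.032520 / 0.0663)
L = 5.5368 cm

5.5368


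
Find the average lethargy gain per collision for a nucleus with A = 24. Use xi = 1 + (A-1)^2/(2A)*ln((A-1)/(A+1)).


xi = 1 + (A-1)^2/(2A) * ln((A-1)/(A+1))
xi = 1 + (24-1)^2/(2*24) * ln((24-1)/(24 +1))
xi = 0.081065

0.081065


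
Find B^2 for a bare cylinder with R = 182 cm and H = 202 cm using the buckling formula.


B^2 = (2.405/R)^2 + (pi/H)^2
B^2 = (2.405/182)^2 + (pi/202)^2
B^2 = 4.1650e-04 /cm^2

4.1650e-04


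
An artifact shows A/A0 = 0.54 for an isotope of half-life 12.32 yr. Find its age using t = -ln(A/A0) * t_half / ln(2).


lambda = ln(2) / t_half = ln(2) / 12.32 = 0.05626195 /yr
t = -ln(A/A0) / lambda
t = -ln(0.54) / 0.05626195
t = 10.952 yr

10.952


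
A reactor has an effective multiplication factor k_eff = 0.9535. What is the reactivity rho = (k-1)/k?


rho = (k_eff - 1) / k_eff
rho = (0.9535 - 1) / 0.9535
rho = -0.048768

-0.048768


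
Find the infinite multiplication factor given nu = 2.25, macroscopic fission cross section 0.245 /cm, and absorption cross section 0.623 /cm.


k_inf = nu * Sigma_f / Sigma_a
k_inf = 2.25 * 0.245 / 0.623
k_inf = 0.88483

0.88483


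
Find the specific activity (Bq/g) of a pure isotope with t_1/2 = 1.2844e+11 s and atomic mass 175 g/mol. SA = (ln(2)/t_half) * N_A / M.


lambda = ln(2) / t_half = ln(2) / 1.2844e+11 = 5.396661e-12 /s
SA = lambda * N_A / M
SA = 5.396661e-12 * 6.022e23 / 175
SA = 1.8571e+10 Bq/g

1.8571e+10


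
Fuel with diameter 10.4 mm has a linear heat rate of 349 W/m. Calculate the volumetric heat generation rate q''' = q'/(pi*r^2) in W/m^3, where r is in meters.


r = D / 2 / 1000 = 10.4 / 2 / 1000 = 0.0052 m
q''' = q' / (pi * r^2)
q''' = 349 / (pi * 0.0052^2)
q''' = 4.1084e+06 W/m^3

4.1084e+06


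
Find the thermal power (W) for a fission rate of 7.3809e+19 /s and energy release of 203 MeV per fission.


P = fission_rate * E_MeV * 1.602e-13
P = 7.3809e+19 * 203 * 1.602e-13
P = 2.4003e+09 W

2.4003e+09


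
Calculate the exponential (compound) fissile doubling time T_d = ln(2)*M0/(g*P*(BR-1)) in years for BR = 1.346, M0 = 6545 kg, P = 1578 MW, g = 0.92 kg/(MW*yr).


Breeding gain G = BR - 1 = 1.346 - 1 = 0.346
Fissile production rate = g * P * G = 0.92 * 1578 * 0.346 = 502.30896 kg/yr
T_d = ln(2) * M0 / (g * P * G)
T_d = ln(2) * 6545 / 502.30896 = 9.0316 yr

9.0316


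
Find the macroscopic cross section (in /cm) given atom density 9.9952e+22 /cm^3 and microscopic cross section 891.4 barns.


Sigma = N * sigma_barns * 1e-24
Sigma = 9.9952e+22 * 891.4 * 1e-24
Sigma = 89.097 /cm

89.097


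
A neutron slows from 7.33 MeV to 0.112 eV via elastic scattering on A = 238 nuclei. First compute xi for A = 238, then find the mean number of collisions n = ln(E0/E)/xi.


xi = 1 + (A-1)^2/(2A)*ln((A-1)/(A+1)) = 0.008379872 (for A = 238)
n = ln(E0/E) / xi
n = ln(7.33e6 / 0.112) / 0.008379872
n = ln(6.544643e+07) / 0.008379872 = 2147.6

2147.6


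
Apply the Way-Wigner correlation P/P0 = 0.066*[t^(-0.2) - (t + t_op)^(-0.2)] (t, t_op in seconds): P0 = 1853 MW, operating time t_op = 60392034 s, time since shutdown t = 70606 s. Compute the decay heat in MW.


P/P0 = 0.066 * [t^(-0.2) - (t + t_op)^(-0.2)]
P/P0 = 0.066 * [70606^(-0.2) - (70606 + 60392034)^(-0.2)]
P/P0 = 0.066 * [0.1072091 - 0.02777810] = 0.005242446
P = 1853 * 0.005242446 = 9.7143 MW

9.7143


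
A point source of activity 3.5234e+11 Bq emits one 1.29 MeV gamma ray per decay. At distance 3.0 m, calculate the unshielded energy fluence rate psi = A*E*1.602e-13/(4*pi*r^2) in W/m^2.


psi = A * E * 1.602e-13 / (4*pi*r^2)
psi = 3.5234e+11 * 1.29 * 1.602e-13 / (4*pi*3.0^2)
psi = 6.4382e-04 W/m^2

6.4382e-04


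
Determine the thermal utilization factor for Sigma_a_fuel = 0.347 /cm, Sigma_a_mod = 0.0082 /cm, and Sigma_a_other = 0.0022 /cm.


f = Sigma_a_fuel / (Sigma_a_fuel + Sigma_a_mod + Sigma_a_other)
f = 0.347 / (0.347 + 0.0082 + 0.0022)
f = 0.97090

0.97090


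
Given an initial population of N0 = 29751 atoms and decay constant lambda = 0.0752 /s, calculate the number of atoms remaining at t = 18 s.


N = N0 * exp(-lambda * t)
N = 29751 * exp(-0.0752 * 18)
N = 7684.9

7684.9


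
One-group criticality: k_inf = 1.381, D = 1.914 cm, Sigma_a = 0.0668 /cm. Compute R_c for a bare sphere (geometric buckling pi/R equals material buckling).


L^2 = D / Sigma_a = 1.914 / 0.0668 = 28.65269 cm^2
B_m^2 = (k_inf - 1) / L^2 = (1.381 - 1) / 28.65269 = 0.01329718 /cm^2
For a bare sphere: B_g = pi/R, so R_c = pi / sqrt(B_m^2)
R_c = pi / sqrt(0.01329718) = 27.244 cm

27.244


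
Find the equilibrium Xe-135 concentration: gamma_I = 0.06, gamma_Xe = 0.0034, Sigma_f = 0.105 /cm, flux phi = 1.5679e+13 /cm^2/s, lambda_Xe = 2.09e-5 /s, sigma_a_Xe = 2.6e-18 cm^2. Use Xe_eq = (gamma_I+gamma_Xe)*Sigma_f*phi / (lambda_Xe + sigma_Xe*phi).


Xe_eq = (gamma_I + gamma_Xe) * Sigma_f * phi / (lambda_Xe + sigma_Xe * phi)
Numerator = (0.06 + 0.0034) * 0.105 * 1.5679e+13 = 1.043751e+11
Denominator = 2.09e-5 + 2.6e-18 * 1.5679e+13 = 6.166540e-05
Xe_eq = 1.043751e+11 / 6.166540e-05 = 1.6926e+15 /cm^3

1.6926e+15


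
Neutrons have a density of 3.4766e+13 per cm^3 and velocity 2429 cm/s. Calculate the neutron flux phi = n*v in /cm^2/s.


phi = n * v
phi = 3.4766e+13 * 2429
phi = 8.4447e+16 /cm^2/s

8.4447e+16


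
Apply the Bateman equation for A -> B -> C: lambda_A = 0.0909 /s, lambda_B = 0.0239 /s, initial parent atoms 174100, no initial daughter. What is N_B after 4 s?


N_B(t) = lambda_A * N_A0 / (lambda_B - lambda_A) * [exp(-lambda_A*t) - exp(-lambda_B*t)]
exp(-0.0909*4) = 0.6951692; exp(-0.0239*4) = 0.9088275
N_B = 0.0909 * 174100 / (0.0239 - 0.0909) * (0.6951692 - 0.9088275)
N_B = 50467

50467


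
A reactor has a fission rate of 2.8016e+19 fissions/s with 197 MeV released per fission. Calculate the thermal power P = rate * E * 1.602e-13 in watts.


P = fission_rate * E_MeV * 1.602e-13
P = 2.8016e+19 * 197 * 1.602e-13
P = 8.8417e+08 W

8.8417e+08


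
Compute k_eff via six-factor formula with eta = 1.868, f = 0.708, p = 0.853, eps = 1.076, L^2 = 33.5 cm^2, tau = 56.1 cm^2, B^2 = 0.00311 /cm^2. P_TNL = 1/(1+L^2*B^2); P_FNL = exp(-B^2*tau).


k_inf = eta*f*p*eps = 1.868*0.708*0.853*1.076 = 1.213868
P_TNL = 1/(1 + L^2*B^2) = 1/(1 + 33.5*0.00311) = 0.9056453
P_FNL = exp(-B^2*tau) = exp(-0.00311*56.1) = 0.8399012
k_eff = k_inf * P_TNL * P_FNL = 1.213868 * 0.9056453 * 0.8399012
k_eff = 0.92333

0.92333


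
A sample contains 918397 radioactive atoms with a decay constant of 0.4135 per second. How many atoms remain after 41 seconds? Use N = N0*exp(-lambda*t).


N = N0 * exp(-lambda * t)
N = 918397 * exp(-0.4135 * 41)
N = 0.039831

0.039831


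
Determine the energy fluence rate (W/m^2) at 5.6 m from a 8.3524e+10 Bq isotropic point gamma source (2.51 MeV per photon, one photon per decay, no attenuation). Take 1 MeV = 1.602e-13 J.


psi = A * E * 1.602e-13 / (4*pi*r^2)
psi = 8.3524e+10 * 2.51 * 1.602e-13 / (4*pi*5.6^2)
psi = 8.5224e-05 W/m^2

8.5224e-05


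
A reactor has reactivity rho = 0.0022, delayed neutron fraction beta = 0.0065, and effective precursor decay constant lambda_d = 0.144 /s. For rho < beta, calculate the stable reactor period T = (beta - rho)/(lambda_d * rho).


T = (beta - rho) / (lambda_d * rho)
T = (0.0065 - 0.0022) / (0.144 * 0.0022)
T = 13.573 s

13.573


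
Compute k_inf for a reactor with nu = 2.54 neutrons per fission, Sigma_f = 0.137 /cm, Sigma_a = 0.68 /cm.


k_inf = nu * Sigma_f / Sigma_a
k_inf = 2.54 * 0.137 / 0.68
k_inf = 0.51174

0.51174


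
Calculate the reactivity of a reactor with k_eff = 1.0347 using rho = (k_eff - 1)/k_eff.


rho = (k_eff - 1) / k_eff
rho = (1.0347 - 1) / 1.0347
rho = 0.033536

0.033536


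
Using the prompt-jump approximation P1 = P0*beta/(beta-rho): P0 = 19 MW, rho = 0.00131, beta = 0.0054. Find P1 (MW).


P1/P0 = beta / (beta - rho)
P1/P0 = 0.0054 / (0.0054 - 0.00131) = 1.320293
P1 = 19 * 1.320293 = 25.086 MW

25.086


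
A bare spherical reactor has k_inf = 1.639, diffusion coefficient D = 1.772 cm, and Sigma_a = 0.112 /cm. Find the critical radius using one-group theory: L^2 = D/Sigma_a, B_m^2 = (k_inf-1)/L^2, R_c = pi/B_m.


L^2 = D / Sigma_a = 1.772 / 0.112 = 15.82143 cm^2
B_m^2 = (k_inf - 1) / L^2 = (1.639 - 1) / 15.82143 = 0.04038826 /cm^2
For a bare sphere: B_g = pi/R, so R_c = pi / sqrt(B_m^2)
R_c = pi / sqrt(0.04038826) = 15.632 cm

15.632


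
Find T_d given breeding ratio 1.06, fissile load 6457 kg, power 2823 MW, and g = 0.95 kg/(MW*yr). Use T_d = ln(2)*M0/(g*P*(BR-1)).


Breeding gain G = BR - 1 = 1.06 - 1 = 0.06
Fissile production rate = g * P * G = 0.95 * 2823 * 0.06 = 160.911 kg/yr
T_d = ln(2) * M0 / (g * P * G)
T_d = ln(2) * 6457 / 160.911 = 27.814 yr

27.814


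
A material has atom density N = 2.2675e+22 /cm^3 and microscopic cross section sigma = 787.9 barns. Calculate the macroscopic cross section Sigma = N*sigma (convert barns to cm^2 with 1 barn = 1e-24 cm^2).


Sigma = N * sigma_barns * 1e-24
Sigma = 2.2675e+22 * 787.9 * 1e-24
Sigma = 17.866 /cm

17.866


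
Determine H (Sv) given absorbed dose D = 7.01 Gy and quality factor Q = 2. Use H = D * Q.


H = D * Q
H = 7.01 * 2
H = 14.020 Sv

14.020


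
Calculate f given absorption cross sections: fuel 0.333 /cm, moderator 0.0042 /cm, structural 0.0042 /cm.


f = Sigma_a_fuel / (Sigma_a_fuel + Sigma_a_mod + Sigma_a_other)
f = 0.333 / (0.333 + 0.0042 + 0.0042)
f = 0.97540

0.97540


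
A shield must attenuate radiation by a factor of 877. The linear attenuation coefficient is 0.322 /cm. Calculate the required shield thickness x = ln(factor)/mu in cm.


x = ln(factor) / mu
x = ln(877) / 0.322
x = 21.045 cm

21.045


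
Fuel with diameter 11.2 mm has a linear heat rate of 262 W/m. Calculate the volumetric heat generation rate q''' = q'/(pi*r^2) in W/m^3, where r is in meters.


r = D / 2 / 1000 = 11.2 / 2 / 1000 = 0.0056 m
q''' = q' / (pi * r^2)
q''' = 262 / (pi * 0.0056^2)
q''' = 2.6593e+06 W/m^3

2.6593e+06


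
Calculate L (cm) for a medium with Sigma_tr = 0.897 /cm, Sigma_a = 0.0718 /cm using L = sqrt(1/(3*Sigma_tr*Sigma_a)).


D = 1 / (3 * Sigma_tr) = 1 / (3 * 0.897) = 0.3716091 cm
L = sqrt(D / Sigma_a)
L = sqrt(0.3716091 / 0.0718)
L = 2.2750 cm

2.2750


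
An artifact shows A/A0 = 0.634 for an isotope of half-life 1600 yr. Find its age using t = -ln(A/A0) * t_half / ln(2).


lambda = ln(2) / t_half = ln(2) / 1600 = 4.332170e-04 /yr
t = -ln(A/A0) / lambda
t = -ln(0.634) / 4.332170e-04
t = 1051.9 yr

1051.9


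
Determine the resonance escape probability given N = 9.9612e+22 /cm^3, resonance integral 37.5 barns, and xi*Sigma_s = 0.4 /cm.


p = exp(-N * I * 1e-24 / (xi*Sigma_s))
p = exp(-9.9612e+22 * 37.5 * 1e-24 / 0.4)
p = 8.7960e-05

8.7960e-05


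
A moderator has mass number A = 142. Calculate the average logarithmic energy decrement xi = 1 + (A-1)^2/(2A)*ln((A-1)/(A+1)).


xi = 1 + (A-1)^2/(2A) * ln((A-1)/(A+1))
xi = 1 + (142-1)^2/(2*142) * ln((142-1)/(142 +1))
xi = 0.014019

0.014019


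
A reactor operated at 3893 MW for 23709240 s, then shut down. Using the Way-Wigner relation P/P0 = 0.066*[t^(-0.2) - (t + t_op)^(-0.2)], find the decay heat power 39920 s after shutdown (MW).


P/P0 = 0.066 * [t^(-0.2) - (t + t_op)^(-0.2)]
P/P0 = 0.066 * [39920^(-0.2) - (39920 + 23709240)^(-0.2)]
P/P0 = 0.066 * [0.1201605 - 0.03348655] = 0.005720481
P = 3893 * 0.005720481 = 22.270 MW

22.270
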